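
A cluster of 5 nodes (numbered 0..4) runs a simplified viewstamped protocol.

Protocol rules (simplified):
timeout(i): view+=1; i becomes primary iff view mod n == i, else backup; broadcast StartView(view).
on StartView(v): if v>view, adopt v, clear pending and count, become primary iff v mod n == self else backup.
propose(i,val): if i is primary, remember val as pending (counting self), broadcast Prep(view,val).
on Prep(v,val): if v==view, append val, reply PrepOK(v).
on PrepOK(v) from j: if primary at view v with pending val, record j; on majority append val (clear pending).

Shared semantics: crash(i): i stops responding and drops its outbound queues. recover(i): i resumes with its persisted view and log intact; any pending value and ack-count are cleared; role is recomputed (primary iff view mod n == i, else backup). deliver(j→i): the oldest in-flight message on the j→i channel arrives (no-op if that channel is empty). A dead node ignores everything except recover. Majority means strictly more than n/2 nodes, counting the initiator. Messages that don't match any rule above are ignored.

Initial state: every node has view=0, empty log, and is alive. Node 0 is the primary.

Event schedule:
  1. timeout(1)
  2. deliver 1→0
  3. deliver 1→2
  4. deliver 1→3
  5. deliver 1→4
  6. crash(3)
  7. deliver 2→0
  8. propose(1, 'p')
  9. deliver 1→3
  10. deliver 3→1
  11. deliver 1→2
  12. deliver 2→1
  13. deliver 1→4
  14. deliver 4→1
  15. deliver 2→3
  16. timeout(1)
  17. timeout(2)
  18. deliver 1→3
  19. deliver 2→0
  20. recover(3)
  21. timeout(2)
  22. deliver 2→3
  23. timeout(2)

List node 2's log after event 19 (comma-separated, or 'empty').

p

step 1 timeout(1): 1={prim,v=1,log=-}
step 2 deliver 1→0: 0={back,v=1,log=-}
step 3 deliver 1→2: 2={back,v=1,log=-}
step 4 deliver 1→3: 3={back,v=1,log=-}
step 5 deliver 1→4: 4={back,v=1,log=-}
step 6 crash(3): 3={✗back,v=1,log=-}
step 7 deliver 2→0: —
step 8 propose(1,'p'): —
step 9 deliver 1→3: —
step 10 deliver 3→1: —
step 11 deliver 1→2: 2={back,v=1,log=p}
step 12 deliver 2→1: —
step 13 deliver 1→4: 4={back,v=1,log=p}
step 14 deliver 4→1: 1={prim,v=1,log=p}
step 15 deliver 2→3: —
step 16 timeout(1): 1={back,v=2,log=p}
step 17 timeout(2): 2={prim,v=2,log=p}
step 18 deliver 1→3: —
step 19 deliver 2→0: 0={back,v=2,log=-}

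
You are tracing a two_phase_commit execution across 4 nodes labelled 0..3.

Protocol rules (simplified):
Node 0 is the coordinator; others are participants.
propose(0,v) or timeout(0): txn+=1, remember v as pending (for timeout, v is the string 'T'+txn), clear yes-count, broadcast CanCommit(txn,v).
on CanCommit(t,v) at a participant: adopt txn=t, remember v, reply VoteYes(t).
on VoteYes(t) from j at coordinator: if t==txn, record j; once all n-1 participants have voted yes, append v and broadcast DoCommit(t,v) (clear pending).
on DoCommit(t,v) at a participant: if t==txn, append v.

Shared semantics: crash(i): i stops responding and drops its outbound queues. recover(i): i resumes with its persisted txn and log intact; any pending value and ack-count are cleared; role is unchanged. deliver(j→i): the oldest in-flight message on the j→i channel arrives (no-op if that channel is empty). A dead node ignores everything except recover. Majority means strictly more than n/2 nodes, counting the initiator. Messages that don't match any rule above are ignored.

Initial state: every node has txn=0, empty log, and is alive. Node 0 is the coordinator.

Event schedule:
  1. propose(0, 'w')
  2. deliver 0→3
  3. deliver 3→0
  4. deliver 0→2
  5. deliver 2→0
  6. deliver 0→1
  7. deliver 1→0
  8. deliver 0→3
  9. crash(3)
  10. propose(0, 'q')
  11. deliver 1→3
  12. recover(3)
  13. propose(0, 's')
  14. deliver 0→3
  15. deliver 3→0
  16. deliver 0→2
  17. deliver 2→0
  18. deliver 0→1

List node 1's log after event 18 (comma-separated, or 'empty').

1. propose(0,'w'):  <0:coor t1 ->
2. deliver 0→3:  <3:part t1 ->
3. deliver 3→0:  nop
4. deliver 0→2:  <2:part t1 ->
5. deliver 2→0:  nop
6. deliver 0→1:  <1:part t1 ->
7. deliver 1→0:  <0:coor t1 w>
8. deliver 0→3:  <3:part t1 w>
9. crash(3):  <3:✗part t1 w>
10. propose(0,'q'):  <0:coor t2 w>
11. deliver 1→3:  nop
12. recover(3):  <3:part t1 w>
13. propose(0,'s'):  <0:coor t3 w>
14. deliver 0→3:  <3:part t2 w>
15. deliver 3→0:  nop
16. deliver 0→2:  <2:part t1 w>
17. deliver 2→0:  nop
18. deliver 0→1:  <1:part t1 w>

w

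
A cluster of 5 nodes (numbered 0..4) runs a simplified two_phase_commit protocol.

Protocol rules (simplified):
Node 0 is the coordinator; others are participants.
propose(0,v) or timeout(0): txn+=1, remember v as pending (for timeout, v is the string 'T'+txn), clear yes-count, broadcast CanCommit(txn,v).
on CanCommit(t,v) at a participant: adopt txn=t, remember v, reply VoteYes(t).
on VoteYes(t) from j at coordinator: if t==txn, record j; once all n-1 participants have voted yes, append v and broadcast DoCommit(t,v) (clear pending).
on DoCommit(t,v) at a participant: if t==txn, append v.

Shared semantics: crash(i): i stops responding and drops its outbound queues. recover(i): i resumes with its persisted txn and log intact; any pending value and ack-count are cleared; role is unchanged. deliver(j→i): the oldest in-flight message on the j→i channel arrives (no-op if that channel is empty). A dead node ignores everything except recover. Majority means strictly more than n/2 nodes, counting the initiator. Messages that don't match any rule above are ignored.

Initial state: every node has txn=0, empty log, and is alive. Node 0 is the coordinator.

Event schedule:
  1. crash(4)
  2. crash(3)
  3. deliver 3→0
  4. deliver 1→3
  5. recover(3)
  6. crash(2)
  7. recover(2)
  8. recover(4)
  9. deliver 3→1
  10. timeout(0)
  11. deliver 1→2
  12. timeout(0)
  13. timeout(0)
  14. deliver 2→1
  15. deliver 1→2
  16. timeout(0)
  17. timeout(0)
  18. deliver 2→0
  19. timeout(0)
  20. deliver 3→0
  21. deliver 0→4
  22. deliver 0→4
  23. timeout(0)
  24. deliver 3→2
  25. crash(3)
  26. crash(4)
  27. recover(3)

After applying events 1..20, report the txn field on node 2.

e1 crash(4): 4[✗part,t=0,-]
e2 crash(3): 3[✗part,t=0,-]
e3 deliver 3→0: ·
e4 deliver 1→3: ·
e5 recover(3): 3[part,t=0,-]
e6 crash(2): 2[✗part,t=0,-]
e7 recover(2): 2[part,t=0,-]
e8 recover(4): 4[part,t=0,-]
e9 deliver 3→1: ·
e10 timeout(0): 0[coor,t=1,-]
e11 deliver 1→2: ·
e12 timeout(0): 0[coor,t=2,-]
e13 timeout(0): 0[coor,t=3,-]
e14 deliver 2→1: ·
e15 deliver 1→2: ·
e16 timeout(0): 0[coor,t=4,-]
e17 timeout(0): 0[coor,t=5,-]
e18 deliver 2→0: ·
e19 timeout(0): 0[coor,t=6,-]
e20 deliver 3→0: ·

0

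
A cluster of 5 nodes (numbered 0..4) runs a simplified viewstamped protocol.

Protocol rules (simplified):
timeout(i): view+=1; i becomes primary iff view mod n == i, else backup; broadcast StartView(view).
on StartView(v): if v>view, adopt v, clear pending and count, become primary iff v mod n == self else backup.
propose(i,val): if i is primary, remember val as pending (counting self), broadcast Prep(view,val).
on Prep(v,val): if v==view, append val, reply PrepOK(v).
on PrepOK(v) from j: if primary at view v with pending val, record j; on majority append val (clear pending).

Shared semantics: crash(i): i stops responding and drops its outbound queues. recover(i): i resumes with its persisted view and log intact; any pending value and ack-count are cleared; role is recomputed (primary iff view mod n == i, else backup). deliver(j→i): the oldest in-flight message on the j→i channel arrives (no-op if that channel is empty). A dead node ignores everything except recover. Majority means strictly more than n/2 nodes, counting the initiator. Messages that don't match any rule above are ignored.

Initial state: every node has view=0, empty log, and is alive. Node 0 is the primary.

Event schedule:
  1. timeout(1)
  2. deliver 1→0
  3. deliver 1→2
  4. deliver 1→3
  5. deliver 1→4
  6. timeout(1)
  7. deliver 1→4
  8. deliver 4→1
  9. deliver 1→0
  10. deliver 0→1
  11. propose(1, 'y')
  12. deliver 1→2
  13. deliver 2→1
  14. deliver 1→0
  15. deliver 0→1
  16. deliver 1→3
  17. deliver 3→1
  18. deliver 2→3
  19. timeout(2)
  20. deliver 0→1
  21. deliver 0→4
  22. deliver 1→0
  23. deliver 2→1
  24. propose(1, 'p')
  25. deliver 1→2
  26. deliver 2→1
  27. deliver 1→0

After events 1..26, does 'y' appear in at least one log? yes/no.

e1 timeout(1): 1[prim,v=1,-]
e2 deliver 1→0: 0[back,v=1,-]
e3 deliver 1→2: 2[back,v=1,-]
e4 deliver 1→3: 3[back,v=1,-]
e5 deliver 1→4: 4[back,v=1,-]
e6 timeout(1): 1[back,v=2,-]
e7 deliver 1→4: 4[back,v=2,-]
e8 deliver 4→1: ·
e9 deliver 1→0: 0[back,v=2,-]
e10 deliver 0→1: ·
e11 propose(1,'y'): ·
e12 deliver 1→2: 2[prim,v=2,-]
e13 deliver 2→1: ·
e14 deliver 1→0: ·
e15 deliver 0→1: ·
e16 deliver 1→3: 3[back,v=2,-]
e17 deliver 3→1: ·
e18 deliver 2→3: ·
e19 timeout(2): 2[back,v=3,-]
e20 deliver 0→1: ·
e21 deliver 0→4: ·
e22 deliver 1→0: ·
e23 deliver 2→1: 1[back,v=3,-]
e24 propose(1,'p'): ·
e25 deliver 1→2: ·
e26 deliver 2→1: ·

no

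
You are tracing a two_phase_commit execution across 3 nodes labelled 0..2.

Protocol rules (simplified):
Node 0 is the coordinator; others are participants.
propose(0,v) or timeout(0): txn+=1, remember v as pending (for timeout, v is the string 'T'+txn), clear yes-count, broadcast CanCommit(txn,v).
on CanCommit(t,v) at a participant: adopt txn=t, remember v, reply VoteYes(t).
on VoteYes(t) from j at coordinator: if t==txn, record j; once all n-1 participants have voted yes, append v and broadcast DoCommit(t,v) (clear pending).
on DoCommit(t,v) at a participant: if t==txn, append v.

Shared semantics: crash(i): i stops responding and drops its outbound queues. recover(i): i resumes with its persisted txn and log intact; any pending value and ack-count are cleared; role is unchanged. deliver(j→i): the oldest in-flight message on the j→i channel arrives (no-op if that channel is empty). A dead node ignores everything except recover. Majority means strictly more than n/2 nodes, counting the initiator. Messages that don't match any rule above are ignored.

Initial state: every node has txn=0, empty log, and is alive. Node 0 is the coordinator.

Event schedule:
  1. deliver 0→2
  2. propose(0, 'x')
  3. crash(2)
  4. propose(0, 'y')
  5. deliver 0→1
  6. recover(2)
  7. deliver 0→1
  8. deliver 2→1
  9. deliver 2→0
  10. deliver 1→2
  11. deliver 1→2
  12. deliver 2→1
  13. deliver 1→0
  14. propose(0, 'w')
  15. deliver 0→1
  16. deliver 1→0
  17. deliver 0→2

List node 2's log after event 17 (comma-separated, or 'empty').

[1] deliver 0→2 → ∅
[2] propose(0,'x') → N0(coor t1 [-])
[3] crash(2) → N2(✗part t0 [-])
[4] propose(0,'y') → N0(coor t2 [-])
[5] deliver 0→1 → N1(part t1 [-])
[6] recover(2) → N2(part t0 [-])
[7] deliver 0→1 → N1(part t2 [-])
[8] deliver 2→1 → ∅
[9] deliver 2→0 → ∅
[10] deliver 1→2 → ∅
[11] deliver 1→2 → ∅
[12] deliver 2→1 → ∅
[13] deliver 1→0 → ∅
[14] propose(0,'w') → N0(coor t3 [-])
[15] deliver 0→1 → N1(part t3 [-])
[16] deliver 1→0 → ∅
[17] deliver 0→2 → N2(part t1 [-])

empty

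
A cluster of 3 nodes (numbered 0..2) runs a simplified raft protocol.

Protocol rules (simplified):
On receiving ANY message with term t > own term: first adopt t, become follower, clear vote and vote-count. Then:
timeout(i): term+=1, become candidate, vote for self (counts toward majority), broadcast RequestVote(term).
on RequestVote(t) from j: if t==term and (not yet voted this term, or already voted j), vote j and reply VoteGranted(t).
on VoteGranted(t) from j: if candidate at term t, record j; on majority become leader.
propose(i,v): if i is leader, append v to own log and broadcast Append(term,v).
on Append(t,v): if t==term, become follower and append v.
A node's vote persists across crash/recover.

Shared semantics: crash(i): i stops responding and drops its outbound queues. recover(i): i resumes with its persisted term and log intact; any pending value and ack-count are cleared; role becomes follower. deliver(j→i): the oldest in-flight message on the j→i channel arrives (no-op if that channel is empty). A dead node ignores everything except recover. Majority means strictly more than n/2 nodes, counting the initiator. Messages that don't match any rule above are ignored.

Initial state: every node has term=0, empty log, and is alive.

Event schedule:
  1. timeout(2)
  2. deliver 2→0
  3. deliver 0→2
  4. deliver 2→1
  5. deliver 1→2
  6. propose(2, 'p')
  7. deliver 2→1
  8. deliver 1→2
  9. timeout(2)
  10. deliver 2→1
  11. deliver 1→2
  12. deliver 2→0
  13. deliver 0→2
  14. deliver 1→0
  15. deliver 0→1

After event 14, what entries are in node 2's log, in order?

e1 timeout(2): 2[cand,t=1,-]
e2 deliver 2→0: 0[foll,t=1,-]
e3 deliver 0→2: 2[lead,t=1,-]
e4 deliver 2→1: 1[foll,t=1,-]
e5 deliver 1→2: ·
e6 propose(2,'p'): 2[lead,t=1,p]
e7 deliver 2→1: 1[foll,t=1,p]
e8 deliver 1→2: ·
e9 timeout(2): 2[cand,t=2,p]
e10 deliver 2→1: 1[foll,t=2,p]
e11 deliver 1→2: 2[lead,t=2,p]
e12 deliver 2→0: 0[foll,t=1,p]
e13 deliver 0→2: ·
e14 deliver 1→0: ·

p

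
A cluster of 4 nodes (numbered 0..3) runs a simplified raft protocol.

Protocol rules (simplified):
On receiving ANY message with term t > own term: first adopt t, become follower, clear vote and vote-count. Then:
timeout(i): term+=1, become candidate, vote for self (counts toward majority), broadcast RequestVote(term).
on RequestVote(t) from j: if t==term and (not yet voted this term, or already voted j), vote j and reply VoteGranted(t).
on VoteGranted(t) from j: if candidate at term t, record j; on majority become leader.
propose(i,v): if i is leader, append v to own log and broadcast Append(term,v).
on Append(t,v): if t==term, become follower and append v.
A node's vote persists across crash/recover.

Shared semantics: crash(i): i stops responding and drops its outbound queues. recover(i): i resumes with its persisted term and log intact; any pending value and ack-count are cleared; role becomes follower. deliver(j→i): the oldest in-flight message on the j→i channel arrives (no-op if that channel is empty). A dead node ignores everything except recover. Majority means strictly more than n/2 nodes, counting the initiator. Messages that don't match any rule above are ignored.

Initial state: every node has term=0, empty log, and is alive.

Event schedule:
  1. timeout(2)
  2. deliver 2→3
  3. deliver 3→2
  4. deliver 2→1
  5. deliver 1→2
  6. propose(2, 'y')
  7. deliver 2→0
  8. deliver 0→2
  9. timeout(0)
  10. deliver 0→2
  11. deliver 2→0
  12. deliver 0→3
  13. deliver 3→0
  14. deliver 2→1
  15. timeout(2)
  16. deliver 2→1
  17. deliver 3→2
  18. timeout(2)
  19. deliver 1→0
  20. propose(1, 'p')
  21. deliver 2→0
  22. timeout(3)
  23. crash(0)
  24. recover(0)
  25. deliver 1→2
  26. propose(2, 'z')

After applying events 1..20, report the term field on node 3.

2

after 1 — timeout(2): n2:cand/t1/[-]
after 2 — deliver 2→3: n3:foll/t1/[-]
after 3 — deliver 3→2: ·
after 4 — deliver 2→1: n1:foll/t1/[-]
after 5 — deliver 1→2: n2:lead/t1/[-]
after 6 — propose(2,'y'): n2:lead/t1/[y]
after 7 — deliver 2→0: n0:foll/t1/[-]
after 8 — deliver 0→2: ·
after 9 — timeout(0): n0:cand/t2/[-]
after 10 — deliver 0→2: n2:foll/t2/[y]
after 11 — deliver 2→0: ·
after 12 — deliver 0→3: n3:foll/t2/[-]
after 13 — deliver 3→0: ·
after 14 — deliver 2→1: n1:foll/t1/[y]
after 15 — timeout(2): n2:cand/t3/[y]
after 16 — deliver 2→1: n1:foll/t3/[y]
after 17 — deliver 3→2: ·
after 18 — timeout(2): n2:cand/t4/[y]
after 19 — deliver 1→0: ·
after 20 — propose(1,'p'): ·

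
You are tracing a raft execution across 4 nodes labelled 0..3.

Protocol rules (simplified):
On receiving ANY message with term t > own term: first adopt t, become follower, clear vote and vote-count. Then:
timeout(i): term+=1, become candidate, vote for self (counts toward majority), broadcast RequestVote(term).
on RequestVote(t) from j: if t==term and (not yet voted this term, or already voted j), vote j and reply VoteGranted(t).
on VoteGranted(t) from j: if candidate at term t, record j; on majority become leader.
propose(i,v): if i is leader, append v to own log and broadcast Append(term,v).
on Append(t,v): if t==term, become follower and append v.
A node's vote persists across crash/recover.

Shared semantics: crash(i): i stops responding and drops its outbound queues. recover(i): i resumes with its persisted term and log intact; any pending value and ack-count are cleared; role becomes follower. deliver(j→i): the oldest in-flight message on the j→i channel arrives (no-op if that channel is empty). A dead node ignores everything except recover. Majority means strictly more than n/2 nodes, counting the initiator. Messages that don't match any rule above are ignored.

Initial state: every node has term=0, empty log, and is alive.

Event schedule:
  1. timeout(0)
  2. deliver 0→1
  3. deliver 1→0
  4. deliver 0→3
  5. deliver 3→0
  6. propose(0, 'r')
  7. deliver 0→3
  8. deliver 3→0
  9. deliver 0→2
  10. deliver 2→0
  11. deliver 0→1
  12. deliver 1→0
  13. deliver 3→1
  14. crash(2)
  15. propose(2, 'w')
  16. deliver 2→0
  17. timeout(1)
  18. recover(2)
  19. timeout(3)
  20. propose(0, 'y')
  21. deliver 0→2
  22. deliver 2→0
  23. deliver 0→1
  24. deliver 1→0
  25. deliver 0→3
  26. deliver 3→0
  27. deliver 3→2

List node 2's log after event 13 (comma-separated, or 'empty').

empty

step 1 timeout(0): 0={cand,t=1,log=-}
step 2 deliver 0→1: 1={foll,t=1,log=-}
step 3 deliver 1→0: —
step 4 deliver 0→3: 3={foll,t=1,log=-}
step 5 deliver 3→0: 0={lead,t=1,log=-}
step 6 propose(0,'r'): 0={lead,t=1,log=r}
step 7 deliver 0→3: 3={foll,t=1,log=r}
step 8 deliver 3→0: —
step 9 deliver 0→2: 2={foll,t=1,log=-}
step 10 deliver 2→0: —
step 11 deliver 0→1: 1={foll,t=1,log=r}
step 12 deliver 1→0: —
step 13 deliver 3→1: —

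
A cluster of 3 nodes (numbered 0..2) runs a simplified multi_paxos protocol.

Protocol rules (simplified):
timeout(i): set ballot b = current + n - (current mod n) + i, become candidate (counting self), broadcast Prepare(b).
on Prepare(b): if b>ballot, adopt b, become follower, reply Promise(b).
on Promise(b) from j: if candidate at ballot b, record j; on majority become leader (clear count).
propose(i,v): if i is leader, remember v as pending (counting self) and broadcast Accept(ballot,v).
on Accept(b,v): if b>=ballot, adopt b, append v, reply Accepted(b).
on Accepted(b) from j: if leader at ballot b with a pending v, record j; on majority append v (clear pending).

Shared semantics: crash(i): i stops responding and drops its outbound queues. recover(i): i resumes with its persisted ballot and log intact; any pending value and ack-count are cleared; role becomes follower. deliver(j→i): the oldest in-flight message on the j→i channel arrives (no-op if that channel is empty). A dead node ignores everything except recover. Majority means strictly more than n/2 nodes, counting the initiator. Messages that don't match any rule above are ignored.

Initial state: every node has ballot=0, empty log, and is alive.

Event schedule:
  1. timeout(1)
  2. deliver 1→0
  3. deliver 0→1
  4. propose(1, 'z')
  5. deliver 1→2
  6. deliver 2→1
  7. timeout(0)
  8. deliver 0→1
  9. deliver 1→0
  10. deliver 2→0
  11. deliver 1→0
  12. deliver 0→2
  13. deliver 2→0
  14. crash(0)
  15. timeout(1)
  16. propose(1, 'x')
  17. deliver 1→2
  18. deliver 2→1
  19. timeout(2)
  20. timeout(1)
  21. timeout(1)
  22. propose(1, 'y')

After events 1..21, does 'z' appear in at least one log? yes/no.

e1 timeout(1): 1[cand,b=4,-]
e2 deliver 1→0: 0[foll,b=4,-]
e3 deliver 0→1: 1[lead,b=4,-]
e4 propose(1,'z'): ·
e5 deliver 1→2: 2[foll,b=4,-]
e6 deliver 2→1: ·
e7 timeout(0): 0[cand,b=6,-]
e8 deliver 0→1: 1[foll,b=6,-]
e9 deliver 1→0: ·
e10 deliver 2→0: ·
e11 deliver 1→0: 0[lead,b=6,-]
e12 deliver 0→2: 2[foll,b=6,-]
e13 deliver 2→0: ·
e14 crash(0): 0[✗lead,b=6,-]
e15 timeout(1): 1[cand,b=10,-]
e16 propose(1,'x'): ·
e17 deliver 1→2: ·
e18 deliver 2→1: ·
e19 timeout(2): 2[cand,b=11,-]
e20 timeout(1): 1[cand,b=13,-]
e21 timeout(1): 1[cand,b=16,-]

no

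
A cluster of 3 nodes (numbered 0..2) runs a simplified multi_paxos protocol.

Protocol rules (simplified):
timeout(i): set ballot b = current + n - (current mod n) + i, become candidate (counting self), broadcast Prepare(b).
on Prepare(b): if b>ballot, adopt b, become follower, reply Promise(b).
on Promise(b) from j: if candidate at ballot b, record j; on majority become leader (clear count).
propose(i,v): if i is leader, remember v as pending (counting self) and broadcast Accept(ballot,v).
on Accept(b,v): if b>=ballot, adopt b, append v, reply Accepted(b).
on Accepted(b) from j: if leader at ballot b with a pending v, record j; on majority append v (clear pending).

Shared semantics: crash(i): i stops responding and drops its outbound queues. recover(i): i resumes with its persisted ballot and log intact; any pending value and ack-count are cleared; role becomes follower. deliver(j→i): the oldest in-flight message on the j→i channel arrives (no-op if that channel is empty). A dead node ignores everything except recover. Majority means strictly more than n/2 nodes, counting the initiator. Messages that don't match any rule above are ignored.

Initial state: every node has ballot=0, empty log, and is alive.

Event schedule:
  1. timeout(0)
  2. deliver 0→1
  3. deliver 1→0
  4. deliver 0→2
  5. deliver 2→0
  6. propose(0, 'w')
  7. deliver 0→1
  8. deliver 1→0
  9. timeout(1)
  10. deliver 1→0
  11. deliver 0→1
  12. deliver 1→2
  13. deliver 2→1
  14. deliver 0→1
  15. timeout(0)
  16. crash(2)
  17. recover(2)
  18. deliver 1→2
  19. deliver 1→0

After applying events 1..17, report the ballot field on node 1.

after 1 — timeout(0): n0:cand/b3/[-]
after 2 — deliver 0→1: n1:foll/b3/[-]
after 3 — deliver 1→0: n0:lead/b3/[-]
after 4 — deliver 0→2: n2:foll/b3/[-]
after 5 — deliver 2→0: ·
after 6 — propose(0,'w'): ·
after 7 — deliver 0→1: n1:foll/b3/[w]
after 8 — deliver 1→0: n0:lead/b3/[w]
after 9 — timeout(1): n1:cand/b7/[w]
after 10 — deliver 1→0: n0:foll/b7/[w]
after 11 — deliver 0→1: n1:lead/b7/[w]
after 12 — deliver 1→2: n2:foll/b7/[-]
after 13 — deliver 2→1: ·
after 14 — deliver 0→1: ·
after 15 — timeout(0): n0:cand/b9/[w]
after 16 — crash(2): n2:✗foll/b7/[-]
after 17 — recover(2): n2:foll/b7/[-]

7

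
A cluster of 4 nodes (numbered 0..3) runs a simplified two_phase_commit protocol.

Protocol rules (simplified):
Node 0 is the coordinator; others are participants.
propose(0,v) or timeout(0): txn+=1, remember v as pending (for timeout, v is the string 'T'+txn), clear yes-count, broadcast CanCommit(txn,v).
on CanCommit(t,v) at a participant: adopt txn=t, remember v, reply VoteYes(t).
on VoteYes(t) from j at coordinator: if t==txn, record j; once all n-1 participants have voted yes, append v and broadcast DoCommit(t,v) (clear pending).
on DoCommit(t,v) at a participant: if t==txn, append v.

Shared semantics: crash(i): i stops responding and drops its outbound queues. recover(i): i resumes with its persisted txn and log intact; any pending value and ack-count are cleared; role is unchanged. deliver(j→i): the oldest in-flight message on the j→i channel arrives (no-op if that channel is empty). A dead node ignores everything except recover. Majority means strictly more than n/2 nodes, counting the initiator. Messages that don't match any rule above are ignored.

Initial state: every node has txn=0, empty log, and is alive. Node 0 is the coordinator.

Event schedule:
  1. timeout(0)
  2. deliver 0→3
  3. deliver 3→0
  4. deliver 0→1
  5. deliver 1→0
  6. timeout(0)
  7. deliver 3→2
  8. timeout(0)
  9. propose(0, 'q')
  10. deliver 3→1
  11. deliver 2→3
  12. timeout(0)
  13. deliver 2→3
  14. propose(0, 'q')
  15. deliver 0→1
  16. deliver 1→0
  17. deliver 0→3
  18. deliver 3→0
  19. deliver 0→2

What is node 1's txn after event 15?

2

[1] timeout(0) → N0(coor t1 [-])
[2] deliver 0→3 → N3(part t1 [-])
[3] deliver 3→0 → ∅
[4] deliver 0→1 → N1(part t1 [-])
[5] deliver 1→0 → ∅
[6] timeout(0) → N0(coor t2 [-])
[7] deliver 3→2 → ∅
[8] timeout(0) → N0(coor t3 [-])
[9] propose(0,'q') → N0(coor t4 [-])
[10] deliver 3→1 → ∅
[11] deliver 2→3 → ∅
[12] timeout(0) → N0(coor t5 [-])
[13] deliver 2→3 → ∅
[14] propose(0,'q') → N0(coor t6 [-])
[15] deliver 0→1 → N1(part t2 [-])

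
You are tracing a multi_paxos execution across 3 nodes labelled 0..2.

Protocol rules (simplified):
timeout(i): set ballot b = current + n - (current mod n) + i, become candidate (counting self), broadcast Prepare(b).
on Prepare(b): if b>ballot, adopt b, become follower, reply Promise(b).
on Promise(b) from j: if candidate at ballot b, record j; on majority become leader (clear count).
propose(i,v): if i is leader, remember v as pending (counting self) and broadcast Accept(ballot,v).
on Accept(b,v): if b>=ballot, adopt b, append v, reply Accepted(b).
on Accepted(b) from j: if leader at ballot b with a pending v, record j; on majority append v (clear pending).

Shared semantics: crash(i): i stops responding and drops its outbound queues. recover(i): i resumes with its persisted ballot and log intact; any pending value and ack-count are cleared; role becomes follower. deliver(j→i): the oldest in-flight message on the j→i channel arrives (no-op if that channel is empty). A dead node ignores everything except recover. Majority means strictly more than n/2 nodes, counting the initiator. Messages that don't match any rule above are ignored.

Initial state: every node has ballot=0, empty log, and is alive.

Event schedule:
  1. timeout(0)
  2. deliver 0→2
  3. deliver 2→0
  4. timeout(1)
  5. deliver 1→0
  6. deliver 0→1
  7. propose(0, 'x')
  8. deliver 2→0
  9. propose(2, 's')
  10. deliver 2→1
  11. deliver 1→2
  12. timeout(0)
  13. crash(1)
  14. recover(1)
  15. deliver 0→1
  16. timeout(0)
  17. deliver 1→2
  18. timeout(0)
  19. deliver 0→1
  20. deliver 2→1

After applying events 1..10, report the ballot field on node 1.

e1 timeout(0): 0[cand,b=3,-]
e2 deliver 0→2: 2[foll,b=3,-]
e3 deliver 2→0: 0[lead,b=3,-]
e4 timeout(1): 1[cand,b=4,-]
e5 deliver 1→0: 0[foll,b=4,-]
e6 deliver 0→1: ·
e7 propose(0,'x'): ·
e8 deliver 2→0: ·
e9 propose(2,'s'): ·
e10 deliver 2→1: ·

4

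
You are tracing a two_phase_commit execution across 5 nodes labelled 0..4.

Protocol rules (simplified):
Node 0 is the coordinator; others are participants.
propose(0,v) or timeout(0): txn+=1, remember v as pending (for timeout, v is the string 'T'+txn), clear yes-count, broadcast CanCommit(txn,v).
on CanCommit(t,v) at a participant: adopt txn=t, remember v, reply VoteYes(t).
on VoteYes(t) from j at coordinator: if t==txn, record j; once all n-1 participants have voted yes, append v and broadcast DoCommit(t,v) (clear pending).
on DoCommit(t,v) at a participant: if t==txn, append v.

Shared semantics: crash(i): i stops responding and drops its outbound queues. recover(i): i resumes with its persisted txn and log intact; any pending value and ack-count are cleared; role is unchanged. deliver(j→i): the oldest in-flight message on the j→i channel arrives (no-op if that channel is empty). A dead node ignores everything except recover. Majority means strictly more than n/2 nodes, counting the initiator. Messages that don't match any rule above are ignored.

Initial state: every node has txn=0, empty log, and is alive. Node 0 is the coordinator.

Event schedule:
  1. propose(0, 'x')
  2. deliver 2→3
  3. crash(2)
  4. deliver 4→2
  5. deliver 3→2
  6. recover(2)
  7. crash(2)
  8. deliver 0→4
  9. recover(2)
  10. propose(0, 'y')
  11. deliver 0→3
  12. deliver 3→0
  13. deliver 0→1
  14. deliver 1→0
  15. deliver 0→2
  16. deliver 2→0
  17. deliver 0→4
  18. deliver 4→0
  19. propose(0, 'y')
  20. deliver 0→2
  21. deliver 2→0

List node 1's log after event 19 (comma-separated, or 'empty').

empty

e1 propose(0,'x'): 0[coor,t=1,-]
e2 deliver 2→3: ·
e3 crash(2): 2[✗part,t=0,-]
e4 deliver 4→2: ·
e5 deliver 3→2: ·
e6 recover(2): 2[part,t=0,-]
e7 crash(2): 2[✗part,t=0,-]
e8 deliver 0→4: 4[part,t=1,-]
e9 recover(2): 2[part,t=0,-]
e10 propose(0,'y'): 0[coor,t=2,-]
e11 deliver 0→3: 3[part,t=1,-]
e12 deliver 3→0: ·
e13 deliver 0→1: 1[part,t=1,-]
e14 deliver 1→0: ·
e15 deliver 0→2: 2[part,t=1,-]
e16 deliver 2→0: ·
e17 deliver 0→4: 4[part,t=2,-]
e18 deliver 4→0: ·
e19 propose(0,'y'): 0[coor,t=3,-]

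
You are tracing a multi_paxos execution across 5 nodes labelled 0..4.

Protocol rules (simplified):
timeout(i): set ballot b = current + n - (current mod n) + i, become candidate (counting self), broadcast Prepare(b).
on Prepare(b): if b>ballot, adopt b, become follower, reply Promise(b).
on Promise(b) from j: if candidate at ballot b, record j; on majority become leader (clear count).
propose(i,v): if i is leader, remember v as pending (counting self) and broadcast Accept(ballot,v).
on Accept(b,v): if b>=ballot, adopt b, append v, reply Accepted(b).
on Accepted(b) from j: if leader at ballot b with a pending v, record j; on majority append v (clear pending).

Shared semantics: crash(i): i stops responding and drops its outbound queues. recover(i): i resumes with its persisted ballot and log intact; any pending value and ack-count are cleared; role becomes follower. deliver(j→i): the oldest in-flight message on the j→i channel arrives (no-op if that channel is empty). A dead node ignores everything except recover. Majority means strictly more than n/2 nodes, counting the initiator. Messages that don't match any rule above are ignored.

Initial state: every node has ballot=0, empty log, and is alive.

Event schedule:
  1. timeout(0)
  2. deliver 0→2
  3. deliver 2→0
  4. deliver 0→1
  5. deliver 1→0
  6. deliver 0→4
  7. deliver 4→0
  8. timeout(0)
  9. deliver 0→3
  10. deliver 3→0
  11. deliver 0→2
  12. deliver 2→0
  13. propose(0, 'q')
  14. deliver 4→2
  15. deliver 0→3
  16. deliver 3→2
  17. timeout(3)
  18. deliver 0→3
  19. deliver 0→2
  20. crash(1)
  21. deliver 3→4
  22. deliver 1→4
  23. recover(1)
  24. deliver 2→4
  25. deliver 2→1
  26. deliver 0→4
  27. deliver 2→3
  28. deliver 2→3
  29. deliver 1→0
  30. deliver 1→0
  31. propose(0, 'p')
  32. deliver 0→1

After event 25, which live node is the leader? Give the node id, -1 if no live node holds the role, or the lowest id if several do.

e1 timeout(0): 0[cand,b=5,-]
e2 deliver 0→2: 2[foll,b=5,-]
e3 deliver 2→0: ·
e4 deliver 0→1: 1[foll,b=5,-]
e5 deliver 1→0: 0[lead,b=5,-]
e6 deliver 0→4: 4[foll,b=5,-]
e7 deliver 4→0: ·
e8 timeout(0): 0[cand,b=10,-]
e9 deliver 0→3: 3[foll,b=5,-]
e10 deliver 3→0: ·
e11 deliver 0→2: 2[foll,b=10,-]
e12 deliver 2→0: ·
e13 propose(0,'q'): ·
e14 deliver 4→2: ·
e15 deliver 0→3: 3[foll,b=10,-]
e16 deliver 3→2: ·
e17 timeout(3): 3[cand,b=18,-]
e18 deliver 0→3: ·
e19 deliver 0→2: ·
e20 crash(1): 1[✗foll,b=5,-]
e21 deliver 3→4: 4[foll,b=18,-]
e22 deliver 1→4: ·
e23 recover(1): 1[foll,b=5,-]
e24 deliver 2→4: ·
e25 deliver 2→1: ·

-1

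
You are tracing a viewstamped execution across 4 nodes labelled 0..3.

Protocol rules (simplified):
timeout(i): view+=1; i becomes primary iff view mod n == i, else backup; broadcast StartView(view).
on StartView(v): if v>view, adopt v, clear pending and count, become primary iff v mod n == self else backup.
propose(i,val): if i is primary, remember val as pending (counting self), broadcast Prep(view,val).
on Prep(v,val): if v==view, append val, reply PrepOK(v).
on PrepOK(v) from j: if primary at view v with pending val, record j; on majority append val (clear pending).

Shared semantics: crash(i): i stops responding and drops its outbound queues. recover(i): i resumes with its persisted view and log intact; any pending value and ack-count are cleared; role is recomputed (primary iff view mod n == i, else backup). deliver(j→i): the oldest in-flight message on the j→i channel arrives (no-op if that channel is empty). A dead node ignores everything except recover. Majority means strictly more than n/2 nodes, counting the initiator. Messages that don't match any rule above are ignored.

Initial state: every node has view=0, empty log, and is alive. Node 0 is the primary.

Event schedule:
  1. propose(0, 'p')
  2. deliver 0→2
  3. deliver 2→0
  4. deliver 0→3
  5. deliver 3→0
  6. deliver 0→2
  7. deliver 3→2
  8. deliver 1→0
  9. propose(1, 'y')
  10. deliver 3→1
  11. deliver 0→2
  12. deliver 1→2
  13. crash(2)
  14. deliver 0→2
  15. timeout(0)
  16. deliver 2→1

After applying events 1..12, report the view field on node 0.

0

step 1 propose(0,'p'): —
step 2 deliver 0→2: 2={back,v=0,log=p}
step 3 deliver 2→0: —
step 4 deliver 0→3: 3={back,v=0,log=p}
step 5 deliver 3→0: 0={prim,v=0,log=p}
step 6 deliver 0→2: —
step 7 deliver 3→2: —
step 8 deliver 1→0: —
step 9 propose(1,'y'): —
step 10 deliver 3→1: —
step 11 deliver 0→2: —
step 12 deliver 1→2: —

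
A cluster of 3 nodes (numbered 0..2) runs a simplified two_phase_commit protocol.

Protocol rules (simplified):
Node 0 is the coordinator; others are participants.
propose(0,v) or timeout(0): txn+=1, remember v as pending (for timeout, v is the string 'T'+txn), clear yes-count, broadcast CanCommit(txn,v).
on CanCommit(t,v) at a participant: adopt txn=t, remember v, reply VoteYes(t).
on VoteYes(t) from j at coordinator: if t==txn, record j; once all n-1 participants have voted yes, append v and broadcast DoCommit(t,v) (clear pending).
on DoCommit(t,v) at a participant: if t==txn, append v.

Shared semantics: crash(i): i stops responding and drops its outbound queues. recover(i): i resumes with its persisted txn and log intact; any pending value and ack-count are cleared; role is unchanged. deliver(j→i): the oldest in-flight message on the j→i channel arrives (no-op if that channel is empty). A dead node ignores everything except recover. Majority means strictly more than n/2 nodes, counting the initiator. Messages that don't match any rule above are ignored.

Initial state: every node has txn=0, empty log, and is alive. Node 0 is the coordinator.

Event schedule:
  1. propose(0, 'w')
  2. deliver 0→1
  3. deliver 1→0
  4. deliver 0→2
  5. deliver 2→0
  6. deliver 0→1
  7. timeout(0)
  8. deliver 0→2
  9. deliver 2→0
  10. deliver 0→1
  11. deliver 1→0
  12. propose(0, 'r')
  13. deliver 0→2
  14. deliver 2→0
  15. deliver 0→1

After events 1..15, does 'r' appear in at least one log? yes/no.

step 1 propose(0,'w'): 0={coor,t=1,log=-}
step 2 deliver 0→1: 1={part,t=1,log=-}
step 3 deliver 1→0: —
step 4 deliver 0→2: 2={part,t=1,log=-}
step 5 deliver 2→0: 0={coor,t=1,log=w}
step 6 deliver 0→1: 1={part,t=1,log=w}
step 7 timeout(0): 0={coor,t=2,log=w}
step 8 deliver 0→2: 2={part,t=1,log=w}
step 9 deliver 2→0: —
step 10 deliver 0→1: 1={part,t=2,log=w}
step 11 deliver 1→0: —
step 12 propose(0,'r'): 0={coor,t=3,log=w}
step 13 deliver 0→2: 2={part,t=2,log=w}
step 14 deliver 2→0: —
step 15 deliver 0→1: 1={part,t=3,log=w}

no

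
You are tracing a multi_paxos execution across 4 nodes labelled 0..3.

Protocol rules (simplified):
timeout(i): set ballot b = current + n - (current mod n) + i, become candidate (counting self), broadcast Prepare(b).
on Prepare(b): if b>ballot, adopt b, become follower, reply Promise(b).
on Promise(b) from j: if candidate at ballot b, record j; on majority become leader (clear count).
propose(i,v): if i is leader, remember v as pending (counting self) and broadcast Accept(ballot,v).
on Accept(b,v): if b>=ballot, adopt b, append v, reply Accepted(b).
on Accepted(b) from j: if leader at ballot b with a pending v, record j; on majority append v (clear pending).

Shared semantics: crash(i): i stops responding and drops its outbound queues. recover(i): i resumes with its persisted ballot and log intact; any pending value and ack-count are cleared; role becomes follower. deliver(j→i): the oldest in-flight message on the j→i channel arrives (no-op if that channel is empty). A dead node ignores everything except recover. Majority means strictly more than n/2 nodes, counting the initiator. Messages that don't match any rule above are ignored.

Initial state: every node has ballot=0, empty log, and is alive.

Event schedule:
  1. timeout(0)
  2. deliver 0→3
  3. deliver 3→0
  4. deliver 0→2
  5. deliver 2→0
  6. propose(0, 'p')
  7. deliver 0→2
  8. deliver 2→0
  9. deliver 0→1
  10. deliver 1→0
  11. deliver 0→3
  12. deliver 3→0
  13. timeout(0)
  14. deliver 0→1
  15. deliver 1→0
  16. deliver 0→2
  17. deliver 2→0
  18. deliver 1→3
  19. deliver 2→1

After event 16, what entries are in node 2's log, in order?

p

[1] timeout(0) → N0(cand b4 [-])
[2] deliver 0→3 → N3(foll b4 [-])
[3] deliver 3→0 → ∅
[4] deliver 0→2 → N2(foll b4 [-])
[5] deliver 2→0 → N0(lead b4 [-])
[6] propose(0,'p') → ∅
[7] deliver 0→2 → N2(foll b4 [p])
[8] deliver 2→0 → ∅
[9] deliver 0→1 → N1(foll b4 [-])
[10] deliver 1→0 → ∅
[11] deliver 0→3 → N3(foll b4 [p])
[12] deliver 3→0 → N0(lead b4 [p])
[13] timeout(0) → N0(cand b8 [p])
[14] deliver 0→1 → N1(foll b4 [p])
[15] deliver 1→0 → ∅
[16] deliver 0→2 → N2(foll b8 [p])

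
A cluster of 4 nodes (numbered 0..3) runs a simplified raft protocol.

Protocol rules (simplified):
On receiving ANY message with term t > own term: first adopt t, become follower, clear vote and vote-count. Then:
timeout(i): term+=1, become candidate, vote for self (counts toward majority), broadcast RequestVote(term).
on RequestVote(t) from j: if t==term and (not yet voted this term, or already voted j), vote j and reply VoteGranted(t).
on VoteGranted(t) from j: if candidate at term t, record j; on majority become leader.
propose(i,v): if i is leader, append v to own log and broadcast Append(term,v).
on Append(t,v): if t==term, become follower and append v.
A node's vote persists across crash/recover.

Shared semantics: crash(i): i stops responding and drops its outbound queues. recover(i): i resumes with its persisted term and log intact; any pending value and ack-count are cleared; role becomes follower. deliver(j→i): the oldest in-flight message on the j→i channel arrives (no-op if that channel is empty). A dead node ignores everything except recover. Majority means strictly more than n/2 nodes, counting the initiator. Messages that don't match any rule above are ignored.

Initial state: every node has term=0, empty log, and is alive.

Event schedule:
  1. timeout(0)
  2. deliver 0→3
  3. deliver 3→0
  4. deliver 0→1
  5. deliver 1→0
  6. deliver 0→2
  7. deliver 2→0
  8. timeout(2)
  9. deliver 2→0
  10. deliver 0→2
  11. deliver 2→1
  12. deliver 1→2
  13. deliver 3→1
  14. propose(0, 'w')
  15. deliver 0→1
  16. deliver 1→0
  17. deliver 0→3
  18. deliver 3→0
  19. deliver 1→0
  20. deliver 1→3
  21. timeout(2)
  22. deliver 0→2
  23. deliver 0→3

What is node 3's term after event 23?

e1 timeout(0): 0[cand,t=1,-]
e2 deliver 0→3: 3[foll,t=1,-]
e3 deliver 3→0: ·
e4 deliver 0→1: 1[foll,t=1,-]
e5 deliver 1→0: 0[lead,t=1,-]
e6 deliver 0→2: 2[foll,t=1,-]
e7 deliver 2→0: ·
e8 timeout(2): 2[cand,t=2,-]
e9 deliver 2→0: 0[foll,t=2,-]
e10 deliver 0→2: ·
e11 deliver 2→1: 1[foll,t=2,-]
e12 deliver 1→2: 2[lead,t=2,-]
e13 deliver 3→1: ·
e14 propose(0,'w'): ·
e15 deliver 0→1: ·
e16 deliver 1→0: ·
e17 deliver 0→3: ·
e18 deliver 3→0: ·
e19 deliver 1→0: ·
e20 deliver 1→3: ·
e21 timeout(2): 2[cand,t=3,-]
e22 deliver 0→2: ·
e23 deliver 0→3: ·

1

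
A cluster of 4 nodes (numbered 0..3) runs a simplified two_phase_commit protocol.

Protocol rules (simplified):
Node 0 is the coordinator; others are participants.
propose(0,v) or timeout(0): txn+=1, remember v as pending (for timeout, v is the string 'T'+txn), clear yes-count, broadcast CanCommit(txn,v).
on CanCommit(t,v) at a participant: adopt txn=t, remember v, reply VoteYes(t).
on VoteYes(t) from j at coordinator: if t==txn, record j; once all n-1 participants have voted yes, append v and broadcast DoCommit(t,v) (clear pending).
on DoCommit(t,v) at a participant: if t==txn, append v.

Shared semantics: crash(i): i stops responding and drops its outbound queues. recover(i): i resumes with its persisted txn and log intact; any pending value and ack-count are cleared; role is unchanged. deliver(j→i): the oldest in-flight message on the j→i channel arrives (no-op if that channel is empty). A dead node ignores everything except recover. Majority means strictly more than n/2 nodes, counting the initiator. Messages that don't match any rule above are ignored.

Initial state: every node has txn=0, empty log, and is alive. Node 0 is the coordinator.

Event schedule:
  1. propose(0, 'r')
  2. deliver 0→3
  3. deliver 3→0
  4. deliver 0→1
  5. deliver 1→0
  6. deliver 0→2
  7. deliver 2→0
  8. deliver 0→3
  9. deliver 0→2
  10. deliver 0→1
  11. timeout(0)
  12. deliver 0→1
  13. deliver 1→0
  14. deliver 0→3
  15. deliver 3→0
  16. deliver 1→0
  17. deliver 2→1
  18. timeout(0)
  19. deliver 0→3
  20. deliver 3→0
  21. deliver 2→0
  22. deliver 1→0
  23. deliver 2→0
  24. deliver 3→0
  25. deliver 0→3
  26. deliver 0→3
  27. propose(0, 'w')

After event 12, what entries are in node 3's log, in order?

e1 propose(0,'r'): 0[coor,t=1,-]
e2 deliver 0→3: 3[part,t=1,-]
e3 deliver 3→0: ·
e4 deliver 0→1: 1[part,t=1,-]
e5 deliver 1→0: ·
e6 deliver 0→2: 2[part,t=1,-]
e7 deliver 2→0: 0[coor,t=1,r]
e8 deliver 0→3: 3[part,t=1,r]
e9 deliver 0→2: 2[part,t=1,r]
e10 deliver 0→1: 1[part,t=1,r]
e11 timeout(0): 0[coor,t=2,r]
e12 deliver 0→1: 1[part,t=2,r]

r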